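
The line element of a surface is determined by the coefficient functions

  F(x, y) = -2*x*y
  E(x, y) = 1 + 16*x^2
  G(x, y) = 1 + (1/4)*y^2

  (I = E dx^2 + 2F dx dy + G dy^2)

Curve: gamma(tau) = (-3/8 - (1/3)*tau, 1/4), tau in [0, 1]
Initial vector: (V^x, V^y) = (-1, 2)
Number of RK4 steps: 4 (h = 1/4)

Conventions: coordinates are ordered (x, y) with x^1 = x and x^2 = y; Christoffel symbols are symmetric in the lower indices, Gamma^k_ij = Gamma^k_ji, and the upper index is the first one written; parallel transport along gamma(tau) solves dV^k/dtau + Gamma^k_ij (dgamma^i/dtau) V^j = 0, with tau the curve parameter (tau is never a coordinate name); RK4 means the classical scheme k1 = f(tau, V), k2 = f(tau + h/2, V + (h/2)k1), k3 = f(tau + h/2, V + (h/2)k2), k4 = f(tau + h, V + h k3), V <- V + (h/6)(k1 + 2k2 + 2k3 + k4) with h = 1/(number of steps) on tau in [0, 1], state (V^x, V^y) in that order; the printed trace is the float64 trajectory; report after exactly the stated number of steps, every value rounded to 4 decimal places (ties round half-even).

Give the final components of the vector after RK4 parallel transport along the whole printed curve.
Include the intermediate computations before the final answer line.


gamma'(tau) = (-1/3, 0); f(tau, V)^k = -Gamma^k_ij(gamma(tau)) gamma'^i(tau) V^j; h = 1/4; intermediate values shown to 6 dp
curve data and Christoffel symbols at the stage parameters:
  tau = 0.000000: gamma = (-0.375000, 0.250000), gamma' = (-0.333333, 0.000000); Gamma_xxx = -1.837321, Gamma_xxy = 0.000000, Gamma_xyy = 0.229665, Gamma_yxx = -0.153110, Gamma_yxy = 0.000000, Gamma_yyy = 0.019139
  tau = 0.125000: gamma = (-0.416667, 0.250000), gamma' = (-0.333333, 0.000000); Gamma_xxx = -1.757437, Gamma_xxy = 0.000000, Gamma_xyy = 0.219680, Gamma_yxx = -0.131808, Gamma_yxy = 0.000000, Gamma_yyy = 0.016476
  tau = 0.250000: gamma = (-0.458333, 0.250000), gamma' = (-0.333333, 0.000000); Gamma_xxx = -1.675526, Gamma_xxy = 0.000000, Gamma_xyy = 0.209441, Gamma_yxx = -0.114240, Gamma_yxy = 0.000000, Gamma_yyy = 0.014280
  tau = 0.375000: gamma = (-0.500000, 0.250000), gamma' = (-0.333333, 0.000000); Gamma_xxx = -1.595016, Gamma_xxy = 0.000000, Gamma_xyy = 0.199377, Gamma_yxx = -0.099688, Gamma_yxy = 0.000000, Gamma_yyy = 0.012461
  tau = 0.500000: gamma = (-0.541667, 0.250000), gamma' = (-0.333333, 0.000000); Gamma_xxx = -1.517787, Gamma_xxy = 0.000000, Gamma_xyy = 0.189723, Gamma_yxx = -0.087565, Gamma_yxy = 0.000000, Gamma_yyy = 0.010946
  tau = 0.625000: gamma = (-0.583333, 0.250000), gamma' = (-0.333333, 0.000000); Gamma_xxx = -1.444773, Gamma_xxy = 0.000000, Gamma_xyy = 0.180597, Gamma_yxx = -0.077399, Gamma_yxy = 0.000000, Gamma_yyy = 0.009675
  tau = 0.750000: gamma = (-0.625000, 0.250000), gamma' = (-0.333333, 0.000000); Gamma_xxx = -1.376344, Gamma_xxy = 0.000000, Gamma_xyy = 0.172043, Gamma_yxx = -0.068817, Gamma_yxy = 0.000000, Gamma_yyy = 0.008602
  tau = 0.875000: gamma = (-0.666667, 0.250000), gamma' = (-0.333333, 0.000000); Gamma_xxx = -1.312540, Gamma_xxy = 0.000000, Gamma_xyy = 0.164068, Gamma_yxx = -0.061525, Gamma_yxy = 0.000000, Gamma_yyy = 0.007691
  tau = 1.000000: gamma = (-0.708333, 0.250000), gamma' = (-0.333333, 0.000000); Gamma_xxx = -1.253216, Gamma_xxy = 0.000000, Gamma_xyy = 0.156652, Gamma_yxx = -0.055289, Gamma_yxy = 0.000000, Gamma_yyy = 0.006911
step 0: V^x = -1.0000, V^y = 2.0000
step 1: k1 = (0.612440, 0.051037), k2 = (0.540965, 0.040572), k3 = (0.546199, 0.040965), k4 = (0.482244, 0.032880); V <- V + (h/6)(k1 + 2k2 + 2k3 + k4): V^x = -0.8638, V^y = 2.0103
step 2: k1 = (0.482435, 0.032893), k2 = (0.427191, 0.026699), k3 = (0.430863, 0.026929), k4 = (0.382520, 0.022068); V <- V + (h/6)(k1 + 2k2 + 2k3 + k4): V^x = -0.7562, V^y = 2.0171
step 3: k1 = (0.382607, 0.022073), k2 = (0.341169, 0.018277), k3 = (0.343664, 0.018411), k4 = (0.307535, 0.015377); V <- V + (h/6)(k1 + 2k2 + 2k3 + k4): V^x = -0.6704, V^y = 2.0217
step 4: k1 = (0.307577, 0.015379), k2 = (0.276497, 0.012961), k3 = (0.278197, 0.013040), k4 = (0.251007, 0.011074); V <- V + (h/6)(k1 + 2k2 + 2k3 + k4): V^x = -0.6009, V^y = 2.0249

Answer: V^x = -0.6009, V^y = 2.0249


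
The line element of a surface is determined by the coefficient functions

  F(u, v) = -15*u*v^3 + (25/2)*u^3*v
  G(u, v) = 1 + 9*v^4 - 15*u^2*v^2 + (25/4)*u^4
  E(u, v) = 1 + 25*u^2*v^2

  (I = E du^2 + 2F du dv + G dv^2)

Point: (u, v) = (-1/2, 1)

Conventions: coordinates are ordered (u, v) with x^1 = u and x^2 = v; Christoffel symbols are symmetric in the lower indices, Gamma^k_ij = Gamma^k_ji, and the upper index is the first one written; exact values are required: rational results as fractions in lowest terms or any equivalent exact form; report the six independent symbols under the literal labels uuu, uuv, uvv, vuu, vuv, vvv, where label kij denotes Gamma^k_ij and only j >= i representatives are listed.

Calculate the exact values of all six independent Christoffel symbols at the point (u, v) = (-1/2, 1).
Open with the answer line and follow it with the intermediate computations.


Answer: Gamma_uuu = -32/33, Gamma_uuv = 16/33, Gamma_uvv = 64/55, Gamma_vuu = -152/165, Gamma_vuv = 76/165, Gamma_vvv = 304/275

E = 29/4, F = 95/16, G = 425/64 at the point
E_u = -25, E_v = 25/2, F_u = -45/8, F_v = 335/16, G_u = 95/8, G_v = 57/2
EG - F^2 = 825/64;  g^inv = (64/825) * [[425/64, -95/16], [-95/16, 29/4]]
first-kind symbols [ij,l] = (1/2)(d_i g_jl + d_j g_il - d_l g_ij): [uu,u] = E_u/2 = -25/2, [uu,v] = F_u - E_v/2 = -95/8, [uv,u] = E_v/2 = 25/4, [uv,v] = G_u/2 = 95/16, [vv,u] = F_v - G_u/2 = 15, [vv,v] = G_v/2 = 57/4
Gamma^u_ij = (G*[ij,u] - F*[ij,v])/(EG - F^2), Gamma^v_ij = (E*[ij,v] - F*[ij,u])/(EG - F^2)


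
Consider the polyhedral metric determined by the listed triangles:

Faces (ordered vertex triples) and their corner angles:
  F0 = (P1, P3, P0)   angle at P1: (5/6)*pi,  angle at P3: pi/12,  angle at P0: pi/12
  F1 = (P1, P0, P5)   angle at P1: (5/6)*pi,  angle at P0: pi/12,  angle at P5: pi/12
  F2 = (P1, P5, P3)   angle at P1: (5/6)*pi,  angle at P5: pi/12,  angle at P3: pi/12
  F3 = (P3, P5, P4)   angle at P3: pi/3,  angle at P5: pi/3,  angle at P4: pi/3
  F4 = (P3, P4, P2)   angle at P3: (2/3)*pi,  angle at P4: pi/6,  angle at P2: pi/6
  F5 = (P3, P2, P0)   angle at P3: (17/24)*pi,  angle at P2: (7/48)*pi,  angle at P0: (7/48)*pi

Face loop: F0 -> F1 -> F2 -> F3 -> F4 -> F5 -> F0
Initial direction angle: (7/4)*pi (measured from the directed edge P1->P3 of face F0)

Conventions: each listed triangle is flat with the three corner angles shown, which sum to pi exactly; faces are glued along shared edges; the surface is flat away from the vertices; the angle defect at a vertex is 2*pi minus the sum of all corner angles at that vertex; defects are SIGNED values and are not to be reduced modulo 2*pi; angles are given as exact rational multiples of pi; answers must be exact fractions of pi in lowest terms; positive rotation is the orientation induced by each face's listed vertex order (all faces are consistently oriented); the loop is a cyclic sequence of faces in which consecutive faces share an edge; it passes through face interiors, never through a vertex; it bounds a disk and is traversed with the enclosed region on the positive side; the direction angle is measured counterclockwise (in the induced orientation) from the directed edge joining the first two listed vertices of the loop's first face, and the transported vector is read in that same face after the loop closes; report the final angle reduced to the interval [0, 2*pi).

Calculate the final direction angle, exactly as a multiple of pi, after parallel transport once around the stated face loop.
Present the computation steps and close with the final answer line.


enclosed vertex P1: corner angles sum to (5/2)*pi, defect = 2*pi - (5/2)*pi = -pi/2
enclosed vertex P3: corner angles sum to (15/8)*pi, defect = 2*pi - (15/8)*pi = pi/8
final direction = starting direction + enclosed defect total, reduced mod 2*pi (induced orientation)
final angle = (7/4)*pi - (3/8)*pi = (11/8)*pi (mod 2*pi)

Answer: final direction angle = (11/8)*pi


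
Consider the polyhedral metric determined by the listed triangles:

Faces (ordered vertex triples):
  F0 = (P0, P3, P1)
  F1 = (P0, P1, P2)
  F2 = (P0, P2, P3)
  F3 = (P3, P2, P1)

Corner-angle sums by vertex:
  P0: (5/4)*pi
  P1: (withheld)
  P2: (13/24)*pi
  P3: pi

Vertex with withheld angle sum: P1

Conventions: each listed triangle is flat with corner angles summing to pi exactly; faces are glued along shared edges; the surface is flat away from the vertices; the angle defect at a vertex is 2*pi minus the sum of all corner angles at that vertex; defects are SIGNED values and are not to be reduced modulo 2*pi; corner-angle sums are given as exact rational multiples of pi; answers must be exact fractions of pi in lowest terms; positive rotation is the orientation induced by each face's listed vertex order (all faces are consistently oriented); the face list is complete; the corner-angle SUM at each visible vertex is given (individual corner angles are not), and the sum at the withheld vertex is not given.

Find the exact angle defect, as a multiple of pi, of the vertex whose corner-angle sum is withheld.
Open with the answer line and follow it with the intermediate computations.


Answer: defect(P1) = (19/24)*pi

V = 4, E = 6, F = 4; chi = V - E + F = 2
Gauss-Bonnet: total defect = 2*pi*chi = 4*pi; visible defects sum to (77/24)*pi


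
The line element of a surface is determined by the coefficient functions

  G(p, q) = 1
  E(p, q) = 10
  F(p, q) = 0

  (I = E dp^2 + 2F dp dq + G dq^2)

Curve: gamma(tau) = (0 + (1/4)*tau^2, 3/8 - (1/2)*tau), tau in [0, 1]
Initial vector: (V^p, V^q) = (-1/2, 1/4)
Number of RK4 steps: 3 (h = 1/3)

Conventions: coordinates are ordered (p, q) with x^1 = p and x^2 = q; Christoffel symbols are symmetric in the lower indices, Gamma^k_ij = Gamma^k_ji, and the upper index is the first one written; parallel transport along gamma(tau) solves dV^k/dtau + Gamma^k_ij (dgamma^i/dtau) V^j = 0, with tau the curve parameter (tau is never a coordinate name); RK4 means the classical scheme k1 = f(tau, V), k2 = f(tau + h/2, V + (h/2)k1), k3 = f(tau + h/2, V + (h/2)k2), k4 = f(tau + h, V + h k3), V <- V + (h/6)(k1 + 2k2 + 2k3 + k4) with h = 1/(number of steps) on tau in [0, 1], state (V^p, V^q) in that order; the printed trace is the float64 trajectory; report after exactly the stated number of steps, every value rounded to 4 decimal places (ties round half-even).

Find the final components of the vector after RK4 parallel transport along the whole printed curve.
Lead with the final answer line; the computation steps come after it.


Answer: V^p = -0.5000, V^q = 0.2500

gamma'(tau) = ((1/2)*tau, -1/2); f(tau, V)^k = -Gamma^k_ij(gamma(tau)) gamma'^i(tau) V^j; h = 1/3; intermediate values shown to 6 dp
curve data and Christoffel symbols at the stage parameters:
  tau = 0.000000: gamma = (0.000000, 0.375000), gamma' = (0.000000, -0.500000); Gamma_ppp = 0.000000, Gamma_ppq = 0.000000, Gamma_pqq = 0.000000, Gamma_qpp = 0.000000, Gamma_qpq = 0.000000, Gamma_qqq = 0.000000
  tau = 0.166667: gamma = (0.006944, 0.291667), gamma' = (0.083333, -0.500000); Gamma_ppp = 0.000000, Gamma_ppq = 0.000000, Gamma_pqq = 0.000000, Gamma_qpp = 0.000000, Gamma_qpq = 0.000000, Gamma_qqq = 0.000000
  tau = 0.333333: gamma = (0.027778, 0.208333), gamma' = (0.166667, -0.500000); Gamma_ppp = 0.000000, Gamma_ppq = 0.000000, Gamma_pqq = 0.000000, Gamma_qpp = 0.000000, Gamma_qpq = 0.000000, Gamma_qqq = 0.000000
  tau = 0.500000: gamma = (0.062500, 0.125000), gamma' = (0.250000, -0.500000); Gamma_ppp = 0.000000, Gamma_ppq = 0.000000, Gamma_pqq = 0.000000, Gamma_qpp = 0.000000, Gamma_qpq = 0.000000, Gamma_qqq = 0.000000
  tau = 0.666667: gamma = (0.111111, 0.041667), gamma' = (0.333333, -0.500000); Gamma_ppp = 0.000000, Gamma_ppq = 0.000000, Gamma_pqq = 0.000000, Gamma_qpp = 0.000000, Gamma_qpq = 0.000000, Gamma_qqq = 0.000000
  tau = 0.833333: gamma = (0.173611, -0.041667), gamma' = (0.416667, -0.500000); Gamma_ppp = 0.000000, Gamma_ppq = 0.000000, Gamma_pqq = 0.000000, Gamma_qpp = 0.000000, Gamma_qpq = 0.000000, Gamma_qqq = 0.000000
  tau = 1.000000: gamma = (0.250000, -0.125000), gamma' = (0.500000, -0.500000); Gamma_ppp = 0.000000, Gamma_ppq = 0.000000, Gamma_pqq = 0.000000, Gamma_qpp = 0.000000, Gamma_qpq = 0.000000, Gamma_qqq = 0.000000
step 0: V^p = -0.5000, V^q = 0.2500
step 1: k1 = (0.000000, 0.000000), k2 = (0.000000, 0.000000), k3 = (0.000000, 0.000000), k4 = (0.000000, 0.000000); V <- V + (h/6)(k1 + 2k2 + 2k3 + k4): V^p = -0.5000, V^q = 0.2500
step 2: k1 = (0.000000, 0.000000), k2 = (0.000000, 0.000000), k3 = (0.000000, 0.000000), k4 = (0.000000, 0.000000); V <- V + (h/6)(k1 + 2k2 + 2k3 + k4): V^p = -0.5000, V^q = 0.2500
step 3: k1 = (0.000000, 0.000000), k2 = (0.000000, 0.000000), k3 = (0.000000, 0.000000), k4 = (0.000000, 0.000000); V <- V + (h/6)(k1 + 2k2 + 2k3 + k4): V^p = -0.5000, V^q = 0.2500


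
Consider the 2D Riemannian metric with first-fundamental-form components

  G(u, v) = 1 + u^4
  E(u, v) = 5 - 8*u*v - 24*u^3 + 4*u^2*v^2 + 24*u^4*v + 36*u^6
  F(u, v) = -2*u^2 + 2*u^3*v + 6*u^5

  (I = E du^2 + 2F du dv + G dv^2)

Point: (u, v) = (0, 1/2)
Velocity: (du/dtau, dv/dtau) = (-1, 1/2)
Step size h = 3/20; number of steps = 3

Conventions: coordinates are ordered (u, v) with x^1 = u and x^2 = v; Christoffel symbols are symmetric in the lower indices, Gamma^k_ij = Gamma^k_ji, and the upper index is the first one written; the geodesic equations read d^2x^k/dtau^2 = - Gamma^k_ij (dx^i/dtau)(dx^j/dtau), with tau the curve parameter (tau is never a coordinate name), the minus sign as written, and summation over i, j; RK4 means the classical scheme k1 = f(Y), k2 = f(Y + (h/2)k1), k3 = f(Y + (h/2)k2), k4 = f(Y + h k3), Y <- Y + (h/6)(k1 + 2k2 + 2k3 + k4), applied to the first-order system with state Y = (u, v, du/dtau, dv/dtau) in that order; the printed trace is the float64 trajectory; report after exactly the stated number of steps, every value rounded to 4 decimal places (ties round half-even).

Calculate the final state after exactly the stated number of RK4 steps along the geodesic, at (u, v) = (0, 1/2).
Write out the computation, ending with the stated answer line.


f(Y) = (du/dtau, dv/dtau, -Gamma^u_ij Y'^i Y'^j, -Gamma^v_ij Y'^i Y'^j) with the Gammas evaluated at the stage position; h = 0.150000; intermediate values shown to 6 dp
step 0: u = 0.0000, v = 0.5000, du/dtau = -1.0000, dv/dtau = 0.5000
step 1:
  k1: at (u, v) = (0.000000, 0.500000), (du/dtau, dv/dtau) = (-1.000000, 0.500000); Gamma_uuu = -0.400000, Gamma_uuv = 0.000000, Gamma_uvv = 0.000000, Gamma_vuu = 0.000000, Gamma_vuv = 0.000000, Gamma_vvv = 0.000000; k1 = (-1.000000, 0.500000, 0.400000, 0.000000)
  k2: at (u, v) = (-0.075000, 0.537500), (du/dtau, dv/dtau) = (-0.970000, 0.500000); Gamma_uuu = -0.458897, Gamma_uuv = 0.058520, Gamma_uvv = 0.000000, Gamma_vuu = 0.001239, Gamma_vuv = -0.000158, Gamma_vvv = 0.000000; k2 = (-0.970000, 0.500000, 0.488541, -0.001319)
  k3: at (u, v) = (-0.072750, 0.537500), (du/dtau, dv/dtau) = (-0.963359, 0.499901); Gamma_uuu = -0.456925, Gamma_uuv = 0.056810, Gamma_uvv = 0.000000, Gamma_vuu = 0.001162, Gamma_vuv = -0.000145, Gamma_vvv = 0.000000; k3 = (-0.963359, 0.499901, 0.478772, -0.001218)
  k4: at (u, v) = (-0.144504, 0.574985), (du/dtau, dv/dtau) = (-0.928184, 0.499817); Gamma_uuu = -0.577466, Gamma_uuv = 0.109378, Gamma_uvv = 0.000000, Gamma_vuu = 0.005520, Gamma_vuv = -0.001046, Gamma_vvv = 0.000000; k4 = (-0.928184, 0.499817, 0.598987, -0.005726)
  Y <- Y + (h/6)(k1 + 2k2 + 2k3 + k4): u = -0.1449, v = 0.5750, du/dtau = -0.9267, dv/dtau = 0.4997
step 2:
  k1: at (u, v) = (-0.144873, 0.574990), (du/dtau, dv/dtau) = (-0.926660, 0.499730); Gamma_uuu = -0.578098, Gamma_uuv = 0.109638, Gamma_uvv = 0.000000, Gamma_vuu = 0.005553, Gamma_vuv = -0.001053, Gamma_vvv = 0.000000; k1 = (-0.926660, 0.499730, 0.597954, -0.005744)
  k2: at (u, v) = (-0.214372, 0.612470), (du/dtau, dv/dtau) = (-0.881813, 0.499299); Gamma_uuu = -0.745329, Gamma_uuv = 0.155718, Gamma_uvv = 0.000000, Gamma_vuu = 0.014753, Gamma_vuv = -0.003082, Gamma_vvv = 0.000000; k2 = (-0.881813, 0.499299, 0.716686, -0.014186)
  k3: at (u, v) = (-0.211009, 0.612438), (du/dtau, dv/dtau) = (-0.872908, 0.498666); Gamma_uuu = -0.737464, Gamma_uuv = 0.153590, Gamma_uvv = 0.000000, Gamma_vuu = 0.014185, Gamma_vuv = -0.002954, Gamma_vvv = 0.000000; k3 = (-0.872908, 0.498666, 0.695637, -0.013380)
  k4: at (u, v) = (-0.275809, 0.649790), (du/dtau, dv/dtau) = (-0.822314, 0.497723); Gamma_uuu = -0.923741, Gamma_uuv = 0.190926, Gamma_uvv = 0.000000, Gamma_vuu = 0.028285, Gamma_vuv = -0.005846, Gamma_vvv = 0.000000; k4 = (-0.822314, 0.497723, 0.780920, -0.023912)
  Y <- Y + (h/6)(k1 + 2k2 + 2k3 + k4): u = -0.2763, v = 0.6498, du/dtau = -0.8216, dv/dtau = 0.4976
step 3:
  k1: at (u, v) = (-0.276333, 0.649825), (du/dtau, dv/dtau) = (-0.821572, 0.497610); Gamma_uuu = -0.925182, Gamma_uuv = 0.191209, Gamma_uvv = 0.000000, Gamma_vuu = 0.028421, Gamma_vuv = -0.005874, Gamma_vvv = 0.000000; k1 = (-0.821572, 0.497610, 0.780820, -0.023986)
  k2: at (u, v) = (-0.337951, 0.687146), (du/dtau, dv/dtau) = (-0.763010, 0.495811); Gamma_uuu = -1.116643, Gamma_uuv = 0.220036, Gamma_uvv = 0.000000, Gamma_vuu = 0.047304, Gamma_vuv = -0.009321, Gamma_vvv = 0.000000; k2 = (-0.763010, 0.495811, 0.816575, -0.034592)
  k3: at (u, v) = (-0.333559, 0.687011), (du/dtau, dv/dtau) = (-0.760329, 0.495016); Gamma_uuu = -1.104009, Gamma_uuv = 0.218112, Gamma_uvv = 0.000000, Gamma_vuu = 0.045817, Gamma_vuv = -0.009052, Gamma_vvv = 0.000000; k3 = (-0.760329, 0.495016, 0.802411, -0.033300)
  k4: at (u, v) = (-0.390382, 0.724077), (du/dtau, dv/dtau) = (-0.701210, 0.492615); Gamma_uuu = -1.280795, Gamma_uuv = 0.238588, Gamma_uvv = 0.000000, Gamma_vuu = 0.066794, Gamma_vuv = -0.012442, Gamma_vvv = 0.000000; k4 = (-0.701210, 0.492615, 0.794591, -0.041438)
  Y <- Y + (h/6)(k1 + 2k2 + 2k3 + k4): u = -0.3906, v = 0.7241, du/dtau = -0.7012, dv/dtau = 0.4926

Answer: u = -0.3906, v = 0.7241, du/dtau = -0.7012, dv/dtau = 0.4926


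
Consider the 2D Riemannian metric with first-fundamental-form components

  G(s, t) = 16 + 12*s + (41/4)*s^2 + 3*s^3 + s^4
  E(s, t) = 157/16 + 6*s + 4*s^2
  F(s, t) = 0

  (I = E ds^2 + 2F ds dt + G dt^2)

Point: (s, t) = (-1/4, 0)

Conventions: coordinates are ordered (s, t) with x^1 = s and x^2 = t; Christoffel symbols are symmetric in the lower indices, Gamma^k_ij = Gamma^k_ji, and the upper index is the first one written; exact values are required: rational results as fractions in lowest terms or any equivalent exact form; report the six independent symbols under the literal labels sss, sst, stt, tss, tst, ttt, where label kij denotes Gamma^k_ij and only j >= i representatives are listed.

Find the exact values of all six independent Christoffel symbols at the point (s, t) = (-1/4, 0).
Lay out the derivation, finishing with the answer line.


E = 137/16, F = 0, G = 3481/256 at the point
E_s = 4, E_t = 0, F_s = 0, F_t = 0, G_s = 59/8, G_t = 0
EG - F^2 = 476897/4096;  g^inv = (4096/476897) * [[3481/256, 0], [0, 137/16]]
first-kind symbols [ij,l] = (1/2)(d_i g_jl + d_j g_il - d_l g_ij): [ss,s] = E_s/2 = 2, [ss,t] = F_s - E_t/2 = 0, [st,s] = E_t/2 = 0, [st,t] = G_s/2 = 59/16, [tt,s] = F_t - G_s/2 = -59/16, [tt,t] = G_t/2 = 0
Gamma^s_ij = (G*[ij,s] - F*[ij,t])/(EG - F^2), Gamma^t_ij = (E*[ij,t] - F*[ij,s])/(EG - F^2)

Answer: Gamma_sss = 32/137, Gamma_sst = 0, Gamma_stt = -59/137, Gamma_tss = 0, Gamma_tst = 16/59, Gamma_ttt = 0


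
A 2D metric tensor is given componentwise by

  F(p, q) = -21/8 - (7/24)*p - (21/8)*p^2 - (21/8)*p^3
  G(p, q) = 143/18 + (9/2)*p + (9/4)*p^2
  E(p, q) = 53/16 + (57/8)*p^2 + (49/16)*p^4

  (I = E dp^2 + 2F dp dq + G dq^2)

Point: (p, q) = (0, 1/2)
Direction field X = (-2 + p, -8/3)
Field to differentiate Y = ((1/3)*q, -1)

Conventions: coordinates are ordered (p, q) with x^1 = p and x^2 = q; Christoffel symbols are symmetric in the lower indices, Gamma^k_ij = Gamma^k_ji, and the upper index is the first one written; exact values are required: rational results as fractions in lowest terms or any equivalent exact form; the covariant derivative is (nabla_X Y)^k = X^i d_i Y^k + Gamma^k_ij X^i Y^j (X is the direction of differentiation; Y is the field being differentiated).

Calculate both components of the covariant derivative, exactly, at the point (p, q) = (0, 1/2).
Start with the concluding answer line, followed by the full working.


Answer: (nabla_X Y)^p = -287665/100701, (nabla_X Y)^q = -4417/22378

E = 53/16, F = -21/8, G = 143/18 at the point
E_p = 0, E_q = 0, F_p = -7/24, F_q = 0, G_p = 9/2, G_q = 0
EG - F^2 = 11189/576;  g^inv = (576/11189) * [[143/18, 21/8], [21/8, 53/16]]
first-kind symbols [ij,l] = (1/2)(d_i g_jl + d_j g_il - d_l g_ij): [pp,p] = E_p/2 = 0, [pp,q] = F_p - E_q/2 = -7/24, [pq,p] = E_q/2 = 0, [pq,q] = G_p/2 = 9/4, [qq,p] = F_q - G_p/2 = -9/4, [qq,q] = G_q/2 = 0
Gamma^p_ij = (G*[ij,p] - F*[ij,q])/(EG - F^2), Gamma^q_ij = (E*[ij,q] - F*[ij,p])/(EG - F^2)
Gamma_ppp = -441/11189, Gamma_ppq = 3402/11189, Gamma_pqq = -10296/11189, Gamma_qpp = -1113/22378, Gamma_qpq = 4293/11189, Gamma_qqq = -3402/11189
X = (-2, -8/3), Y = (1/6, -1) at the point


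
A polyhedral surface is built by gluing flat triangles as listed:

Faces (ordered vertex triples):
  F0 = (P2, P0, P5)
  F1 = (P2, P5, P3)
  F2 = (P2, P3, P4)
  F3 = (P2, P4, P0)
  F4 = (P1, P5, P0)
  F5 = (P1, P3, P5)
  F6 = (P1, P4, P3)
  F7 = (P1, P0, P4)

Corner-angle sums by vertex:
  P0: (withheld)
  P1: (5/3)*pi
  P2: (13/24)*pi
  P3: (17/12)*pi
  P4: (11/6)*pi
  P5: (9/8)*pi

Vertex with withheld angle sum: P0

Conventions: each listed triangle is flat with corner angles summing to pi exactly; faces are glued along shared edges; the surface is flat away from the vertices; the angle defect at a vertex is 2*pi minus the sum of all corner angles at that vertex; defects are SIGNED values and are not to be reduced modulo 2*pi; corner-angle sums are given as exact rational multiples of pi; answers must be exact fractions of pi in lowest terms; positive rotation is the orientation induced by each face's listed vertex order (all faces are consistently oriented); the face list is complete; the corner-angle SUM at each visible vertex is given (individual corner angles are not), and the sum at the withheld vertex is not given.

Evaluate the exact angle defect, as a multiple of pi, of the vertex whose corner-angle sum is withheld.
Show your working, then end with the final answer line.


V = 6, E = 12, F = 8; chi = V - E + F = 2
Gauss-Bonnet: total defect = 2*pi*chi = 4*pi; visible defects sum to (41/12)*pi

Answer: defect(P0) = (7/12)*pi


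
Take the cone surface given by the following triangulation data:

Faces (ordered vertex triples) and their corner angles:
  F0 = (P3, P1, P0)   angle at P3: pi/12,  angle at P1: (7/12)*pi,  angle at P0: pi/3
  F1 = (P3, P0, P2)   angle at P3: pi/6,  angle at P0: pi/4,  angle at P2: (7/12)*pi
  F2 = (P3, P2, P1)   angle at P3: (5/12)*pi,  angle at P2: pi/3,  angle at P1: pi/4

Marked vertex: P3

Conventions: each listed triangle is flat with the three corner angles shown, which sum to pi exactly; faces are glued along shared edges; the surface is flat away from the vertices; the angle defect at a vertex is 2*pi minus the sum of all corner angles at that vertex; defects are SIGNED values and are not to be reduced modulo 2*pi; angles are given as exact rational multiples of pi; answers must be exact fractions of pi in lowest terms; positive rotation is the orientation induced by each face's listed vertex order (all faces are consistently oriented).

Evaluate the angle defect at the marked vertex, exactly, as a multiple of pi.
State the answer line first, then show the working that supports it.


Answer: defect(P3) = (4/3)*pi

Sum of corner angles at P3: (2/3)*pi
defect = 2*pi - (2/3)*pi


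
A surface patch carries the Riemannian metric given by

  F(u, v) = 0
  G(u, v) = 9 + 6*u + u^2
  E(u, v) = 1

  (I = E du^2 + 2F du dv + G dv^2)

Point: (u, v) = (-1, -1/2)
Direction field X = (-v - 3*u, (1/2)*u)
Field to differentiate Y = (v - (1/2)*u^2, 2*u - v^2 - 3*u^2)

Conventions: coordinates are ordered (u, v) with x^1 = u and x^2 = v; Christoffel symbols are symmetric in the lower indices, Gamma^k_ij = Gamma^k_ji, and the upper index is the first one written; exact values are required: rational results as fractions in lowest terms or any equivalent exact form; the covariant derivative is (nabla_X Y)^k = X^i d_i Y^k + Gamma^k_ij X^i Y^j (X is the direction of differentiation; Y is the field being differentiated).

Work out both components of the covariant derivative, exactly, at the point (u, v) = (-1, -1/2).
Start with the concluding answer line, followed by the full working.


Answer: (nabla_X Y)^u = -9/4, (nabla_X Y)^v = 297/16

E = 1, F = 0, G = 4 at the point
E_u = 0, E_v = 0, F_u = 0, F_v = 0, G_u = 4, G_v = 0
EG - F^2 = 4;  g^inv = (1/4) * [[4, 0], [0, 1]]
first-kind symbols [ij,l] = (1/2)(d_i g_jl + d_j g_il - d_l g_ij): [uu,u] = E_u/2 = 0, [uu,v] = F_u - E_v/2 = 0, [uv,u] = E_v/2 = 0, [uv,v] = G_u/2 = 2, [vv,u] = F_v - G_u/2 = -2, [vv,v] = G_v/2 = 0
Gamma^u_ij = (G*[ij,u] - F*[ij,v])/(EG - F^2), Gamma^v_ij = (E*[ij,v] - F*[ij,u])/(EG - F^2)
Gamma_uuu = 0, Gamma_uuv = 0, Gamma_uvv = -2, Gamma_vuu = 0, Gamma_vuv = 1/2, Gamma_vvv = 0
X = (7/2, -1/2), Y = (-1, -21/4) at the point


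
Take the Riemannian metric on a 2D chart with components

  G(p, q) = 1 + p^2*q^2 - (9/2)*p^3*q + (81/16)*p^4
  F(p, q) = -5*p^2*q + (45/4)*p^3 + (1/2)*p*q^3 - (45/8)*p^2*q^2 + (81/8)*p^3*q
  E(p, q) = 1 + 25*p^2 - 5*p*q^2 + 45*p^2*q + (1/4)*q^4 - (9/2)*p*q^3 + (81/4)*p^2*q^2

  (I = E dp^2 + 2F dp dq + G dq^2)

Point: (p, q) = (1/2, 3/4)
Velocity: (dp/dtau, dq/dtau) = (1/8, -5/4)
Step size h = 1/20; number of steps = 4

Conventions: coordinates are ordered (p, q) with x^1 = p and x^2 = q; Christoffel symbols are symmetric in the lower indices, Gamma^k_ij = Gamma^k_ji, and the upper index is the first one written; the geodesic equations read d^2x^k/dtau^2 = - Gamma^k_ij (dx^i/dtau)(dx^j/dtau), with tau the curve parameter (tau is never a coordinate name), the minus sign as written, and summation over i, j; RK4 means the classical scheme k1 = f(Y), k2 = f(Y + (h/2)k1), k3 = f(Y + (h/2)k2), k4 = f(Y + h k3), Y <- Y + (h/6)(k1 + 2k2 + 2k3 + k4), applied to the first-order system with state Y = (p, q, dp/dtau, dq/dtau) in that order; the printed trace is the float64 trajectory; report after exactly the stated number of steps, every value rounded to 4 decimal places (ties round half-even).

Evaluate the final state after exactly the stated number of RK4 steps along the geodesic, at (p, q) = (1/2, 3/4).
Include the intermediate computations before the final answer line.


f(Y) = (dp/dtau, dq/dtau, -Gamma^p_ij Y'^i Y'^j, -Gamma^q_ij Y'^i Y'^j) with the Gammas evaluated at the stage position; h = 0.050000; intermediate values shown to 6 dp
step 0: p = 0.5000, q = 0.7500, dp/dtau = 0.1250, dq/dtau = -1.2500
step 1:
  k1: at (p, q) = (0.500000, 0.750000), (dp/dtau, dq/dtau) = (0.125000, -1.250000); Gamma_ppp = 2.007791, Gamma_ppq = 0.359604, Gamma_pqq = -0.119868, Gamma_qpp = 0.096374, Gamma_qpq = 0.017261, Gamma_qqq = -0.005754; k1 = (0.125000, -1.250000, 0.268299, 0.012878)
  k2: at (p, q) = (0.503125, 0.718750), (dp/dtau, dq/dtau) = (0.131707, -1.249678); Gamma_ppp = 1.982670, Gamma_ppq = 0.372080, Gamma_pqq = -0.121142, Gamma_qpp = 0.106126, Gamma_qpq = 0.019916, Gamma_qqq = -0.006484; k2 = (0.131707, -1.249678, 0.277277, 0.014842)
  k3: at (p, q) = (0.503293, 0.718758), (dp/dtau, dq/dtau) = (0.131932, -1.249629); Gamma_ppp = 1.982047, Gamma_ppq = 0.372141, Gamma_pqq = -0.121144, Gamma_qpp = 0.106185, Gamma_qpq = 0.019937, Gamma_qqq = -0.006490; k3 = (0.131932, -1.249629, 0.277382, 0.014860)
  k4: at (p, q) = (0.506597, 0.687519), (dp/dtau, dq/dtau) = (0.138869, -1.249257); Gamma_ppp = 1.956754, Gamma_ppq = 0.384920, Gamma_pqq = -0.122474, Gamma_qpp = 0.116042, Gamma_qpq = 0.022827, Gamma_qqq = -0.007263; k4 = (0.138869, -1.249257, 0.286957, 0.017017)
  Y <- Y + (h/6)(k1 + 2k2 + 2k3 + k4): p = 0.5066, q = 0.6875, dp/dtau = 0.1389, dq/dtau = -1.2493
step 2:
  k1: at (p, q) = (0.506593, 0.687518), (dp/dtau, dq/dtau) = (0.138871, -1.249256); Gamma_ppp = 1.956767, Gamma_ppq = 0.384919, Gamma_pqq = -0.122474, Gamma_qpp = 0.116041, Gamma_qpq = 0.022827, Gamma_qqq = -0.007263; k1 = (0.138871, -1.249256, 0.286957, 0.017017)
  k2: at (p, q) = (0.510065, 0.656286), (dp/dtau, dq/dtau) = (0.146045, -1.248830); Gamma_ppp = 1.931341, Gamma_ppq = 0.398009, Gamma_pqq = -0.123862, Gamma_qpp = 0.126009, Gamma_qpq = 0.025968, Gamma_qqq = -0.008081; k2 = (0.146045, -1.248830, 0.297160, 0.019388)
  k3: at (p, q) = (0.510244, 0.656297), (dp/dtau, dq/dtau) = (0.146300, -1.248771); Gamma_ppp = 1.930707, Gamma_ppq = 0.398069, Gamma_pqq = -0.123864, Gamma_qpp = 0.126065, Gamma_qpq = 0.025992, Gamma_qqq = -0.008088; k3 = (0.146300, -1.248771, 0.297284, 0.019411)
  k4: at (p, q) = (0.513908, 0.625079), (dp/dtau, dq/dtau) = (0.153736, -1.248285); Gamma_ppp = 1.905093, Gamma_ppq = 0.411483, Gamma_pqq = -0.125312, Gamma_qpp = 0.136157, Gamma_qpq = 0.029409, Gamma_qqq = -0.008956; k4 = (0.153736, -1.248285, 0.308169, 0.022025)
  Y <- Y + (h/6)(k1 + 2k2 + 2k3 + k4): p = 0.5139, q = 0.6251, dp/dtau = 0.1537, dq/dtau = -1.2483
step 3:
  k1: at (p, q) = (0.513904, 0.625078), (dp/dtau, dq/dtau) = (0.153738, -1.248284); Gamma_ppp = 1.905107, Gamma_ppq = 0.411482, Gamma_pqq = -0.125312, Gamma_qpp = 0.136155, Gamma_qpq = 0.029408, Gamma_qqq = -0.008956; k1 = (0.153738, -1.248284, 0.308168, 0.022024)
  k2: at (p, q) = (0.517747, 0.593871), (dp/dtau, dq/dtau) = (0.161442, -1.247733); Gamma_ppp = 1.879346, Gamma_ppq = 0.425228, Gamma_pqq = -0.126821, Gamma_qpp = 0.146378, Gamma_qpq = 0.033120, Gamma_qqq = -0.009878; k2 = (0.161442, -1.247733, 0.319771, 0.024906)
  k3: at (p, q) = (0.517940, 0.593885), (dp/dtau, dq/dtau) = (0.161733, -1.247661); Gamma_ppp = 1.878699, Gamma_ppq = 0.425287, Gamma_pqq = -0.126824, Gamma_qpp = 0.146432, Gamma_qpq = 0.033148, Gamma_qqq = -0.009885; k3 = (0.161733, -1.247661, 0.319915, 0.024935)
  k4: at (p, q) = (0.521990, 0.562695), (dp/dtau, dq/dtau) = (0.169734, -1.247037); Gamma_ppp = 1.852728, Gamma_ppq = 0.439379, Gamma_pqq = -0.128397, Gamma_qpp = 0.156798, Gamma_qpq = 0.037185, Gamma_qqq = -0.010866; k4 = (0.169734, -1.247037, 0.332296, 0.028123)
  Y <- Y + (h/6)(k1 + 2k2 + 2k3 + k4): p = 0.5220, q = 0.5627, dp/dtau = 0.1697, dq/dtau = -1.2470
step 4:
  k1: at (p, q) = (0.521986, 0.562694), (dp/dtau, dq/dtau) = (0.169737, -1.247035); Gamma_ppp = 1.852743, Gamma_ppq = 0.439378, Gamma_pqq = -0.128397, Gamma_qpp = 0.156797, Gamma_qpq = 0.037184, Gamma_qqq = -0.010866; k1 = (0.169737, -1.247035, 0.332296, 0.028122)
  k2: at (p, q) = (0.526229, 0.531518), (dp/dtau, dq/dtau) = (0.178044, -1.246332); Gamma_ppp = 1.826604, Gamma_ppq = 0.453823, Gamma_pqq = -0.130037, Gamma_qpp = 0.167315, Gamma_qpq = 0.041570, Gamma_qqq = -0.011911; k2 = (0.178044, -1.246332, 0.345498, 0.031647)
  k3: at (p, q) = (0.526437, 0.531536), (dp/dtau, dq/dtau) = (0.178374, -1.246244); Gamma_ppp = 1.825941, Gamma_ppq = 0.453880, Gamma_pqq = -0.130040, Gamma_qpp = 0.167366, Gamma_qpq = 0.041603, Gamma_qqq = -0.011919; k3 = (0.178374, -1.246244, 0.345664, 0.031684)
  k4: at (p, q) = (0.530904, 0.500382), (dp/dtau, dq/dtau) = (0.187020, -1.245451); Gamma_ppp = 1.799562, Gamma_ppq = 0.468690, Gamma_pqq = -0.131747, Gamma_qpp = 0.178048, Gamma_qpq = 0.046372, Gamma_qqq = -0.013035; k4 = (0.187020, -1.245451, 0.359756, 0.035594)
  Y <- Y + (h/6)(k1 + 2k2 + 2k3 + k4): p = 0.5309, q = 0.5004, dp/dtau = 0.1870, dq/dtau = -1.2454

Answer: p = 0.5309, q = 0.5004, dp/dtau = 0.1870, dq/dtau = -1.2454


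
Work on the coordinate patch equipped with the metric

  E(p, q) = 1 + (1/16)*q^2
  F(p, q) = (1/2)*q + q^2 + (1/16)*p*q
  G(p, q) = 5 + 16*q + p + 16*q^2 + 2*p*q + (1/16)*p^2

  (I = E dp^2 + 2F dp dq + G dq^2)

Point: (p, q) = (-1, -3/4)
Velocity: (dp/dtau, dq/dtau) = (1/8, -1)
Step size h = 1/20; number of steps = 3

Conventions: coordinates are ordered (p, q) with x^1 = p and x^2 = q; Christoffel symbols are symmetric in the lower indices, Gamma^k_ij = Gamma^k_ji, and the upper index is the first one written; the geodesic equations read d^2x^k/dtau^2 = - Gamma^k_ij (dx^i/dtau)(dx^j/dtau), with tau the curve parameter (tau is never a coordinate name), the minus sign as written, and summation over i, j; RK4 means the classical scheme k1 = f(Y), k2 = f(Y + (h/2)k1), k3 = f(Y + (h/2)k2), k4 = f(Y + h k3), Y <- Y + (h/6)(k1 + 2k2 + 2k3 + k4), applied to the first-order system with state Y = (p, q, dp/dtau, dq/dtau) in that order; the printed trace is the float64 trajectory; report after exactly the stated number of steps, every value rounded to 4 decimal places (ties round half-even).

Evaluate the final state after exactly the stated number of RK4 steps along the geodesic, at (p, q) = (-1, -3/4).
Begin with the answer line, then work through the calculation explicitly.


Answer: p = -0.9788, q = -0.8826, dp/dtau = 0.1537, dq/dtau = -0.7899

f(Y) = (dp/dtau, dq/dtau, -Gamma^p_ij Y'^i Y'^j, -Gamma^q_ij Y'^i Y'^j) with the Gammas evaluated at the stage position; h = 0.050000; intermediate values shown to 6 dp
step 0: p = -1.0000, q = -0.7500, dp/dtau = 0.1250, dq/dtau = -1.0000
step 1:
  k1: at (p, q) = (-1.000000, -0.750000), (dp/dtau, dq/dtau) = (0.125000, -1.000000); Gamma_ppp = 0.000000, Gamma_ppq = -0.018045, Gamma_pqq = -0.288722, Gamma_qpp = 0.000000, Gamma_qpq = -0.120301, Gamma_qqq = -1.924812; k1 = (0.125000, -1.000000, 0.284211, 1.894737)
  k2: at (p, q) = (-0.996875, -0.775000), (dp/dtau, dq/dtau) = (0.132105, -0.952632); Gamma_ppp = 0.000000, Gamma_ppq = -0.016948, Gamma_pqq = -0.271175, Gamma_qpp = 0.000000, Gamma_qpq = -0.118024, Gamma_qqq = -1.888386; k2 = (0.132105, -0.952632, 0.241828, 1.684017)
  k3: at (p, q) = (-0.996697, -0.773816), (dp/dtau, dq/dtau) = (0.131046, -0.957900); Gamma_ppp = 0.000000, Gamma_ppq = -0.017000, Gamma_pqq = -0.271998, Gamma_qpp = 0.000000, Gamma_qpq = -0.118143, Gamma_qqq = -1.890288; k3 = (0.131046, -0.957900, 0.245309, 1.704814)
  k4: at (p, q) = (-0.993448, -0.797895), (dp/dtau, dq/dtau) = (0.137265, -0.914759); Gamma_ppp = 0.000000, Gamma_ppq = -0.016018, Gamma_pqq = -0.256292, Gamma_qpp = 0.000000, Gamma_qpq = -0.115631, Gamma_qqq = -1.850098; k4 = (0.137265, -0.914759, 0.210439, 1.519095)
  Y <- Y + (h/6)(k1 + 2k2 + 2k3 + k4): p = -0.9934, q = -0.7978, dp/dtau = 0.1372, dq/dtau = -0.9151
step 2:
  k1: at (p, q) = (-0.993429, -0.797799), (dp/dtau, dq/dtau) = (0.137241, -0.915071); Gamma_ppp = 0.000000, Gamma_ppq = -0.016022, Gamma_pqq = -0.256355, Gamma_qpp = 0.000000, Gamma_qpq = -0.115642, Gamma_qqq = -1.850271; k1 = (0.137241, -0.915071, 0.210636, 1.520287)
  k2: at (p, q) = (-0.989998, -0.820675), (dp/dtau, dq/dtau) = (0.142507, -0.877064); Gamma_ppp = 0.000000, Gamma_ppq = -0.015159, Gamma_pqq = -0.242544, Gamma_qpp = 0.000000, Gamma_qpq = -0.113060, Gamma_qqq = -1.808957; k2 = (0.142507, -0.877064, 0.182786, 1.363261)
  k3: at (p, q) = (-0.989866, -0.819725), (dp/dtau, dq/dtau) = (0.141811, -0.880989); Gamma_ppp = 0.000000, Gamma_ppq = -0.015195, Gamma_pqq = -0.243113, Gamma_qpp = 0.000000, Gamma_qpq = -0.113172, Gamma_qqq = -1.810748; k3 = (0.141811, -0.880989, 0.184893, 1.377120)
  k4: at (p, q) = (-0.986338, -0.841848), (dp/dtau, dq/dtau) = (0.146486, -0.846215); Gamma_ppp = 0.000000, Gamma_ppq = -0.014418, Gamma_pqq = -0.230693, Gamma_qpp = 0.000000, Gamma_qpq = -0.110570, Gamma_qqq = -1.769122; k4 = (0.146486, -0.846215, 0.161620, 1.239420)
  Y <- Y + (h/6)(k1 + 2k2 + 2k3 + k4): p = -0.9863, q = -0.8418, dp/dtau = 0.1465, dq/dtau = -0.8464
step 3:
  k1: at (p, q) = (-0.986326, -0.841777), (dp/dtau, dq/dtau) = (0.146471, -0.846400); Gamma_ppp = 0.000000, Gamma_ppq = -0.014421, Gamma_pqq = -0.230733, Gamma_qpp = 0.000000, Gamma_qpq = -0.110579, Gamma_qqq = -1.769261; k1 = (0.146471, -0.846400, 0.161720, 1.240069)
  k2: at (p, q) = (-0.982664, -0.862937), (dp/dtau, dq/dtau) = (0.150514, -0.815399); Gamma_ppp = 0.000000, Gamma_ppq = -0.013731, Gamma_pqq = -0.219702, Gamma_qpp = 0.000000, Gamma_qpq = -0.108040, Gamma_qqq = -1.728636; k2 = (0.150514, -0.815399, 0.142704, 1.122807)
  k3: at (p, q) = (-0.982563, -0.862162), (dp/dtau, dq/dtau) = (0.150039, -0.818330); Gamma_ppp = 0.000000, Gamma_ppq = -0.013756, Gamma_pqq = -0.220104, Gamma_qpp = 0.000000, Gamma_qpq = -0.108135, Gamma_qqq = -1.730159; k3 = (0.150039, -0.818330, 0.144018, 1.132072)
  k4: at (p, q) = (-0.978824, -0.882693), (dp/dtau, dq/dtau) = (0.153672, -0.789797); Gamma_ppp = 0.000000, Gamma_ppq = -0.013132, Gamma_pqq = -0.210114, Gamma_qpp = 0.000000, Gamma_qpq = -0.105658, Gamma_qqq = -1.690521; k4 = (0.153672, -0.789797, 0.127877, 1.028864)
  Y <- Y + (h/6)(k1 + 2k2 + 2k3 + k4): p = -0.9788, q = -0.8826, dp/dtau = 0.1537, dq/dtau = -0.7899


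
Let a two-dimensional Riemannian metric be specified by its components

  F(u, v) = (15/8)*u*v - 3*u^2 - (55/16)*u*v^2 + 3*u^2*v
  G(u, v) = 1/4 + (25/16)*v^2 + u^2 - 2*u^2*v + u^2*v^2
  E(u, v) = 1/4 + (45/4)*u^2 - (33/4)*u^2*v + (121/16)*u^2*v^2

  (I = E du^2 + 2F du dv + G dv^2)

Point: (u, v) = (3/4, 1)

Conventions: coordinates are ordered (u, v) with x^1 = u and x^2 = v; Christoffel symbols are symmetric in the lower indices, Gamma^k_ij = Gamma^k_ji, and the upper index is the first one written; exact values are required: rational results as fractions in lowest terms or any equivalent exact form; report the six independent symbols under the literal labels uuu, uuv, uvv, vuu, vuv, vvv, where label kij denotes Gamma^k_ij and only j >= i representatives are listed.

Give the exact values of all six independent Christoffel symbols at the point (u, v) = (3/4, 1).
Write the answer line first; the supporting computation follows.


Answer: Gamma_uuu = 168123/161360, Gamma_uuv = 2871/8068, Gamma_uvv = -1953/10085, Gamma_vuu = -162035/129088, Gamma_vuv = 7425/32272, Gamma_vvv = 5945/8068

E = 1585/256, F = -75/64, G = 29/16 at the point
E_u = 507/32, E_v = 495/128, F_u = -25/16, F_v = -33/16, G_u = 0, G_v = 25/8
EG - F^2 = 10085/1024;  g^inv = (1024/10085) * [[29/16, 75/64], [75/64, 1585/256]]
first-kind symbols [ij,l] = (1/2)(d_i g_jl + d_j g_il - d_l g_ij): [uu,u] = E_u/2 = 507/64, [uu,v] = F_u - E_v/2 = -895/256, [uv,u] = E_v/2 = 495/256, [uv,v] = G_u/2 = 0, [vv,u] = F_v - G_u/2 = -33/16, [vv,v] = G_v/2 = 25/16
Gamma^u_ij = (G*[ij,u] - F*[ij,v])/(EG - F^2), Gamma^v_ij = (E*[ij,v] - F*[ij,u])/(EG - F^2)


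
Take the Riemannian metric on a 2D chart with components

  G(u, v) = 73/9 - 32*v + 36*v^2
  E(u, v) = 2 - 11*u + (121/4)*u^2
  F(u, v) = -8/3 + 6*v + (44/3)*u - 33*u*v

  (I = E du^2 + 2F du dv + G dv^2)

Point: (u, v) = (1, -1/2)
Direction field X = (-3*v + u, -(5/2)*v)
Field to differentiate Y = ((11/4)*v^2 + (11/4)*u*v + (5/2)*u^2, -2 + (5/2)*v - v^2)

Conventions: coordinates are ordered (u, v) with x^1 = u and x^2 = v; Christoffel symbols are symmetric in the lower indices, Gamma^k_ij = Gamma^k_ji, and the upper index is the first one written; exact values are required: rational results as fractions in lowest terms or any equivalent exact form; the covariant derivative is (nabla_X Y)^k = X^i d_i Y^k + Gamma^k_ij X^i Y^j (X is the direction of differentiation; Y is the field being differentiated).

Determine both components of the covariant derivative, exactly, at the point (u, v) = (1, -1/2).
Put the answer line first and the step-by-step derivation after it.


Answer: (nabla_X Y)^u = 822365/61472, (nabla_X Y)^v = 17735/1808

E = 85/4, F = 51/2, G = 298/9 at the point
E_u = 99/2, E_v = 0, F_u = 187/6, F_v = -27, G_u = 0, G_v = -68
EG - F^2 = 1921/36;  g^inv = (36/1921) * [[298/9, -51/2], [-51/2, 85/4]]
first-kind symbols [ij,l] = (1/2)(d_i g_jl + d_j g_il - d_l g_ij): [uu,u] = E_u/2 = 99/4, [uu,v] = F_u - E_v/2 = 187/6, [uv,u] = E_v/2 = 0, [uv,v] = G_u/2 = 0, [vv,u] = F_v - G_u/2 = -27, [vv,v] = G_v/2 = -34
Gamma^u_ij = (G*[ij,u] - F*[ij,v])/(EG - F^2), Gamma^v_ij = (E*[ij,v] - F*[ij,u])/(EG - F^2)
Gamma_uuu = 891/1921, Gamma_uuv = 0, Gamma_uvv = -972/1921, Gamma_vuu = 66/113, Gamma_vuv = 0, Gamma_vvv = -72/113
X = (5/2, 5/4), Y = (29/16, -7/2) at the point


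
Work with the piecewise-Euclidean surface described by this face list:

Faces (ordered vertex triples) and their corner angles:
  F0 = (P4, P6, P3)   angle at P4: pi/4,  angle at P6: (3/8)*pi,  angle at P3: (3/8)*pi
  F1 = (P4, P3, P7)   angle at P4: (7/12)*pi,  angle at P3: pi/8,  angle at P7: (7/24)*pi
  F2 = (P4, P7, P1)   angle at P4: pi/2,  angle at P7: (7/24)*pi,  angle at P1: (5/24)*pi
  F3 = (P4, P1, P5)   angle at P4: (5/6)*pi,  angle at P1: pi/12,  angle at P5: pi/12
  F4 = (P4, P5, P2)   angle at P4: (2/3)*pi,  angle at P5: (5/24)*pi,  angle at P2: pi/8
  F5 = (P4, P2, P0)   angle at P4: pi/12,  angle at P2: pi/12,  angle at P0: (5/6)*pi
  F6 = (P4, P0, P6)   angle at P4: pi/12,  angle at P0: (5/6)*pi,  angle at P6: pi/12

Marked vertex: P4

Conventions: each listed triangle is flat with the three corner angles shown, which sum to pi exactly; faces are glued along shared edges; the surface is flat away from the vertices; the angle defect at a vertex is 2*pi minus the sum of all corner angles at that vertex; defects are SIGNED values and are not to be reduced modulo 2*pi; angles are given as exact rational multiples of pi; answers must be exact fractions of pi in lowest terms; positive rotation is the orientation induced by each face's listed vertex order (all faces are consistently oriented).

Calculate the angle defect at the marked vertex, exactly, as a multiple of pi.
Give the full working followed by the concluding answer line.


Sum of corner angles at P4: 3*pi
defect = 2*pi - 3*pi

Answer: defect(P4) = -pi
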